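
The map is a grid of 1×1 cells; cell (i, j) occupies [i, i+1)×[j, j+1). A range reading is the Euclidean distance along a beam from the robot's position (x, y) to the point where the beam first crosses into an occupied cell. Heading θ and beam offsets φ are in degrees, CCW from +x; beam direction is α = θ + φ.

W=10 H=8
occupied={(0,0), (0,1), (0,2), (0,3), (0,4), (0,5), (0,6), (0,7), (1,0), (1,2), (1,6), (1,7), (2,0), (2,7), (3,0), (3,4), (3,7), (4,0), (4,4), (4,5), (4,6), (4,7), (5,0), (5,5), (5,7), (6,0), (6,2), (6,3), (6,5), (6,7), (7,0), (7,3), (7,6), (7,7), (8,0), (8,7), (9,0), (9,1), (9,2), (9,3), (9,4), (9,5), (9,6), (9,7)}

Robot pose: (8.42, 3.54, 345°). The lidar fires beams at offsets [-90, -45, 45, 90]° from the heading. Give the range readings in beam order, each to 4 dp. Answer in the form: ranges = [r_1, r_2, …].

beam 1: φ=-90°, α=255°
  direction (-0.2588, -0.9659); cell (8,3); t to first gridline: x 1.6228, y 0.5590 (then +3.8637 / +1.0353)
    (8,2) via y @ 0.5590
    (8,1) via y @ 1.5943
    (7,1) via x @ 1.6228
    (7,0) via y @ 2.6296  # hit
  → r_1 = 2.6296
beam 2: φ=-45°, α=300°
  direction (0.5000, -0.8660); cell (8,3); t to first gridline: x 1.1600, y 0.6235 (then +2.0000 / +1.1547)
    (8,2) via y @ 0.6235
    (9,2) via x @ 1.1600  # hit
  → r_2 = 1.1600
beam 3: φ=45°, α=30°
  direction (0.8660, 0.5000); cell (8,3); t to first gridline: x 0.6697, y 0.9200 (then +1.1547 / +2.0000)
    (9,3) via x @ 0.6697  # hit
  → r_3 = 0.6697
beam 4: φ=90°, α=75°
  direction (0.2588, 0.9659); cell (8,3); t to first gridline: x 2.2409, y 0.4762 (then +3.8637 / +1.0353)
    (8,4) via y @ 0.4762
    (8,5) via y @ 1.5115
    (9,5) via x @ 2.2409  # hit
  → r_4 = 2.2409

ranges = [2.6296, 1.1600, 0.6697, 2.2409]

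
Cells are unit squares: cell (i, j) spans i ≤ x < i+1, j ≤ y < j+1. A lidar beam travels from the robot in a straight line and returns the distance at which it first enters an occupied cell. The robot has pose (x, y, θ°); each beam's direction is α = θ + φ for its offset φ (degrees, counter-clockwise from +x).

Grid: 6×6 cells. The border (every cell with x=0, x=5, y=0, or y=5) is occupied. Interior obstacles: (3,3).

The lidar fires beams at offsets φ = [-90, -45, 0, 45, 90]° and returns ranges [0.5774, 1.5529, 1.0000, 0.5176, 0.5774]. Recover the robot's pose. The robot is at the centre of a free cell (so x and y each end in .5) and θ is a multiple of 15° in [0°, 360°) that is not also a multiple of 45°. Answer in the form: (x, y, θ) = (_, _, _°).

Candidates: 15 free-cell centres × 16 headings = 240 poses. Raycast each; keep the one whose scan matches to 4 dp.
  (4.5, 2.5, 165°): beam 1 = 1.9319 ≠ 0.5774 ✗
  (1.5, 4.5, 255°): beam 1 = 0.5176 ≠ 0.5774 ✗
  (1.5, 4.5, 345°): beam 1 = 1.9319 ≠ 0.5774 ✗
  …
  (3.5, 4.5, 30°): r_1=0.5774, r_2=1.5529, r_3=1.0000, r_4=0.5176, r_5=0.5774 — all match ✓
No second candidate reproduces the full scan.

(x, y, θ) = (3.5, 4.5, 30°)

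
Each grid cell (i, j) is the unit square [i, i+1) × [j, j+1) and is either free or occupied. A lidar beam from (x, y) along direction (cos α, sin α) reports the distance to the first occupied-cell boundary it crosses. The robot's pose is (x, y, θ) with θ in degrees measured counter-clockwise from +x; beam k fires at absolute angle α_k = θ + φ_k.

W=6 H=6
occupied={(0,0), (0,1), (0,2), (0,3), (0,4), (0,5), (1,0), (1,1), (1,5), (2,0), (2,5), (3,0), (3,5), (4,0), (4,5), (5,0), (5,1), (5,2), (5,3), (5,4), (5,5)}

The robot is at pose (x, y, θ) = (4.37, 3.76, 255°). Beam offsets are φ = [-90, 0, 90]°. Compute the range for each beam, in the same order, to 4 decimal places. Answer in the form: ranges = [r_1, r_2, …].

ranges = [3.4889, 2.8574, 0.6522]

beam 1: φ=-90°, α=165°
  d=(-0.9659,0.2588)  start (4,3)  tX=0.3831 tY=0.9273  stride 1/|dx|=1.0353 1/|dy|=3.8637
    cross x-line → (3,3), t=0.3831
    cross y-line → (3,4), t=0.9273
    cross x-line → (2,4), t=1.4183
    cross x-line → (1,4), t=2.4536
    cross x-line → (0,4), t=3.4889 (wall)
  → r_1 = 3.4889
beam 2: φ=0°, α=255°
  d=(-0.2588,-0.9659)  start (4,3)  tX=1.4296 tY=0.7868  stride 1/|dx|=3.8637 1/|dy|=1.0353
    cross y-line → (4,2), t=0.7868
    cross x-line → (3,2), t=1.4296
    cross y-line → (3,1), t=1.8221
    cross y-line → (3,0), t=2.8574 (wall)
  → r_2 = 2.8574
beam 3: φ=90°, α=345°
  d=(0.9659,-0.2588)  start (4,3)  tX=0.6522 tY=2.9364  stride 1/|dx|=1.0353 1/|dy|=3.8637
    cross x-line → (5,3), t=0.6522 (wall)
  → r_3 = 0.6522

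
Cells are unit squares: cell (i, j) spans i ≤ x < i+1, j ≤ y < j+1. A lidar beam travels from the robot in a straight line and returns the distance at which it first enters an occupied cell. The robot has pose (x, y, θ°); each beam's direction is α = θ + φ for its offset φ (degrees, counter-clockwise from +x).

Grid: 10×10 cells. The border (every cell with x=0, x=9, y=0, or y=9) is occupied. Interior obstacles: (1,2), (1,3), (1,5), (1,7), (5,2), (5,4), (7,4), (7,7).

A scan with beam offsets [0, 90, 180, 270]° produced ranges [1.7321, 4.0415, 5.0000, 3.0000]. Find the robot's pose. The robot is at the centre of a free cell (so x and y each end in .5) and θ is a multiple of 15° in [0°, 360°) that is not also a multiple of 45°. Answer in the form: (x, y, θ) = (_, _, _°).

The pose lattice has 56·16 = 896 candidates. Test each by forward raycasting.
  (2.5, 7.5, 285°): beam 1 = 6.7293 ≠ 1.7321 ✗
  (5.5, 1.5, 210°): beam 1 = 1.0000 ≠ 1.7321 ✗
  (8.5, 4.5, 255°): beam 1 = 3.6235 ≠ 1.7321 ✗
  (4.5, 4.5, 120°): beam 1 = 5.1962 ≠ 1.7321 ✗
  (6.5, 2.5, 330°): beam 1 = 2.8868 ≠ 1.7321 ✗
  …
  (3.5, 4.5, 210°): r_1=1.7321, r_2=4.0415, r_3=5.0000, r_4=3.0000 — all match ✓
Unique over the lattice → pose = (3.5, 4.5, 210°).

(x, y, θ) = (3.5, 4.5, 210°)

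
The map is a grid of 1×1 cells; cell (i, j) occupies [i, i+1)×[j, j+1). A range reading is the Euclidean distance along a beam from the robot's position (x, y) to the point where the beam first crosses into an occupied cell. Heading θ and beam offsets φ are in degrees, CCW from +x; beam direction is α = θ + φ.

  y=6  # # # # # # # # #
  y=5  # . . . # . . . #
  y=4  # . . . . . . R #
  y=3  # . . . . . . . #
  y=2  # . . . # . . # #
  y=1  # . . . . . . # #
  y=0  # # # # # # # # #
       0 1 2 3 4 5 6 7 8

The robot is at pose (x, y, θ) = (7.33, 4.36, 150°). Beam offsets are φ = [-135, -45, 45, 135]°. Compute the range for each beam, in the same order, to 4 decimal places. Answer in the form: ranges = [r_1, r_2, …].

ranges = [0.6936, 1.6979, 6.5533, 1.4080]

beam 1: φ=-135°, α=15°
  cosα=0.9659 sinα=0.2588 | (7,4) | tMaxX 0.6936 tMaxY 2.4728 | tΔX 1.0353 tΔY 3.8637
    t=0.6936 [x] (8,4) — stop
  → r_1 = 0.6936
beam 2: φ=-45°, α=105°
  cosα=-0.2588 sinα=0.9659 | (7,4) | tMaxX 1.2750 tMaxY 0.6626 | tΔX 3.8637 tΔY 1.0353
    t=0.6626 [y] (7,5)
    t=1.2750 [x] (6,5)
    t=1.6979 [y] (6,6) — stop
  → r_2 = 1.6979
beam 3: φ=45°, α=195°
  cosα=-0.9659 sinα=-0.2588 | (7,4) | tMaxX 0.3416 tMaxY 1.3909 | tΔX 1.0353 tΔY 3.8637
    t=0.3416 [x] (6,4)
    t=1.3769 [x] (5,4)
    t=1.3909 [y] (5,3)
    t=2.4122 [x] (4,3)
    t=3.4475 [x] (3,3)
    t=4.4827 [x] (2,3)
    t=5.2546 [y] (2,2)
    t=5.5180 [x] (1,2)
    t=6.5533 [x] (0,2) — stop
  → r_3 = 6.5533
beam 4: φ=135°, α=285°
  cosα=0.2588 sinα=-0.9659 | (7,4) | tMaxX 2.5887 tMaxY 0.3727 | tΔX 3.8637 tΔY 1.0353
    t=0.3727 [y] (7,3)
    t=1.4080 [y] (7,2) — stop
  → r_4 = 1.4080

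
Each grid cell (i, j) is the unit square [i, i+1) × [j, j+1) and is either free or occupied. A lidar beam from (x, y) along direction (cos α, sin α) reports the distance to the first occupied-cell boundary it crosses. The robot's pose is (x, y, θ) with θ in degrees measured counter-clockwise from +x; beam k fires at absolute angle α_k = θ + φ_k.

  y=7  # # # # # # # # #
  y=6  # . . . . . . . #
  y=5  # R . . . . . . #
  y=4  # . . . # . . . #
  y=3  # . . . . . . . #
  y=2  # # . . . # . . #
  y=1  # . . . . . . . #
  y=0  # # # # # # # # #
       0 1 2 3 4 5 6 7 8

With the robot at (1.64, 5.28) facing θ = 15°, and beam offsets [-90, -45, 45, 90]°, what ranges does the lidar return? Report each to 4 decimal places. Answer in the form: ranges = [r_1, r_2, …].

beam 1: φ=-90°, α=285°
  dir = (cos 285°, sin 285°) = (0.2588, -0.9659); from cell (1,5)
  next x-line at t=1.3909, next y-line at t=0.2899; Δt_x=3.8637, Δt_y=1.0353
    y: enter (1,4) at t=0.2899
    y: enter (1,3) at t=1.3252
    x: enter (2,3) at t=1.3909
    y: enter (2,2) at t=2.3604
    y: enter (2,1) at t=3.3957
    y: enter (2,0) at t=4.4310 ← occupied
  → r_1 = 4.4310
beam 2: φ=-45°, α=330°
  dir = (cos 330°, sin 330°) = (0.8660, -0.5000); from cell (1,5)
  next x-line at t=0.4157, next y-line at t=0.5600; Δt_x=1.1547, Δt_y=2.0000
    x: enter (2,5) at t=0.4157
    y: enter (2,4) at t=0.5600
    x: enter (3,4) at t=1.5704
    y: enter (3,3) at t=2.5600
    x: enter (4,3) at t=2.7251
    x: enter (5,3) at t=3.8798
    y: enter (5,2) at t=4.5600 ← occupied
  → r_2 = 4.5600
beam 3: φ=45°, α=60°
  dir = (cos 60°, sin 60°) = (0.5000, 0.8660); from cell (1,5)
  next x-line at t=0.7200, next y-line at t=0.8314; Δt_x=2.0000, Δt_y=1.1547
    x: enter (2,5) at t=0.7200
    y: enter (2,6) at t=0.8314
    y: enter (2,7) at t=1.9861 ← occupied
  → r_3 = 1.9861
beam 4: φ=90°, α=105°
  dir = (cos 105°, sin 105°) = (-0.2588, 0.9659); from cell (1,5)
  next x-line at t=2.4728, next y-line at t=0.7454; Δt_x=3.8637, Δt_y=1.0353
    y: enter (1,6) at t=0.7454
    y: enter (1,7) at t=1.7807 ← occupied
  → r_4 = 1.7807

ranges = [4.4310, 4.5600, 1.9861, 1.7807]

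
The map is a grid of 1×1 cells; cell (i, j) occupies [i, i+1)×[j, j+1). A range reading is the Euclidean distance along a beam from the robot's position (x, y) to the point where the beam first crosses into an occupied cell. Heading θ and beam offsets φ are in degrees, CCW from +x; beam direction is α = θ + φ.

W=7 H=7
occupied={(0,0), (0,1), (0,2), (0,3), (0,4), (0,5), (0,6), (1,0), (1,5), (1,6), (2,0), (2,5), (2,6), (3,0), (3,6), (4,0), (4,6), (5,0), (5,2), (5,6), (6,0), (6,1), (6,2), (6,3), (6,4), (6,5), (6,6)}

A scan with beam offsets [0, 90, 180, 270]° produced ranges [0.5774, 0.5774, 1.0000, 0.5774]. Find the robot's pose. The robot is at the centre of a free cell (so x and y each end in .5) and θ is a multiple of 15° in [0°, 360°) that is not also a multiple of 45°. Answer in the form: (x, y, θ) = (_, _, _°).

The pose lattice has 22·16 = 352 candidates. Test each by forward raycasting.
  (1.5, 3.5, 300°): beam 1 = 2.8868 ≠ 0.5774 ✗
  (1.5, 4.5, 195°): beam 1 = 0.5176 ≠ 0.5774 ✗
  (4.5, 2.5, 105°): beam 1 = 3.6235 ≠ 0.5774 ✗
  (3.5, 4.5, 330°): beam 1 = 2.8868 ≠ 0.5774 ✗
  …
  (5.5, 1.5, 30°): r_1=0.5774, r_2=0.5774, r_3=1.0000, r_4=0.5774 — all match ✓
Unique over the lattice → pose = (5.5, 1.5, 30°).

(x, y, θ) = (5.5, 1.5, 30°)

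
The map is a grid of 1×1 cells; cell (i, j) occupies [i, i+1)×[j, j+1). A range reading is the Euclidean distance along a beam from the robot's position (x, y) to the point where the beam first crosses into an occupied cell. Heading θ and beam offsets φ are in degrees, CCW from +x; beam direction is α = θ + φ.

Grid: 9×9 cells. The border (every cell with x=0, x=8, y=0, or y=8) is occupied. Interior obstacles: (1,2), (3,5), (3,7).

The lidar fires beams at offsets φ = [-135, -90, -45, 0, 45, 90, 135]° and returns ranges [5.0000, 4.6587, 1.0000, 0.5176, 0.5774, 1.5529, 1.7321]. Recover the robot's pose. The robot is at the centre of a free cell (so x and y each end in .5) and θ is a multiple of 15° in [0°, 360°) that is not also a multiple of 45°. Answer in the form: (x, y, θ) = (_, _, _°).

The pose lattice has 46·16 = 736 candidates. Test each by forward raycasting.
  (5.5, 5.5, 165°): beam 1 = 2.8868 ≠ 5.0000 ✗
  (4.5, 5.5, 300°): beam 1 = 0.5176 ≠ 5.0000 ✗
  (1.5, 7.5, 210°): beam 1 = 0.5176 ≠ 5.0000 ✗
  (7.5, 5.5, 30°): beam 1 = 4.6587 ≠ 5.0000 ✗
  (7.5, 2.5, 345°): beam 1 = 3.0000 ≠ 5.0000 ✗
  …
  (6.5, 1.5, 255°): r_1=5.0000, r_2=4.6587, r_3=1.0000, r_4=0.5176, r_5=0.5774, r_6=1.5529, r_7=1.7321 — all match ✓
No second candidate reproduces the full scan.

(x, y, θ) = (6.5, 1.5, 255°)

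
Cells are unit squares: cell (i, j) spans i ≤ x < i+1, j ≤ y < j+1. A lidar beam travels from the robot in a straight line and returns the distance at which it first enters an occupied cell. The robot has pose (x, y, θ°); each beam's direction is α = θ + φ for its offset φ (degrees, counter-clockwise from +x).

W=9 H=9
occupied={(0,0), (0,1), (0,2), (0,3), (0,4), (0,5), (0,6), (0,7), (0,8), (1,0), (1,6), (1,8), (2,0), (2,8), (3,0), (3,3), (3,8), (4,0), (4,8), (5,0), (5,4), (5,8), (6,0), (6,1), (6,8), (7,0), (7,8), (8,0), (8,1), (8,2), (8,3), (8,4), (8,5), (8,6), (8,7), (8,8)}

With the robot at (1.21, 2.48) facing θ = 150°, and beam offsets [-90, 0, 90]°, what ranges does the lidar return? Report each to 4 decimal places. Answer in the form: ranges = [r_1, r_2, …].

ranges = [6.3739, 0.2425, 0.4200]

beam 1: φ=-90°, α=60°
  dir = (cos 60°, sin 60°) = (0.5000, 0.8660); from cell (1,2)
  next x-line at t=1.5800, next y-line at t=0.6004; Δt_x=2.0000, Δt_y=1.1547
    y: enter (1,3) at t=0.6004
    x: enter (2,3) at t=1.5800
    y: enter (2,4) at t=1.7551
    y: enter (2,5) at t=2.9098
    x: enter (3,5) at t=3.5800
    y: enter (3,6) at t=4.0645
    y: enter (3,7) at t=5.2192
    x: enter (4,7) at t=5.5800
    y: enter (4,8) at t=6.3739 ← occupied
  → r_1 = 6.3739
beam 2: φ=0°, α=150°
  dir = (cos 150°, sin 150°) = (-0.8660, 0.5000); from cell (1,2)
  next x-line at t=0.2425, next y-line at t=1.0400; Δt_x=1.1547, Δt_y=2.0000
    x: enter (0,2) at t=0.2425 ← occupied
  → r_2 = 0.2425
beam 3: φ=90°, α=240°
  dir = (cos 240°, sin 240°) = (-0.5000, -0.8660); from cell (1,2)
  next x-line at t=0.4200, next y-line at t=0.5543; Δt_x=2.0000, Δt_y=1.1547
    x: enter (0,2) at t=0.4200 ← occupied
  → r_3 = 0.4200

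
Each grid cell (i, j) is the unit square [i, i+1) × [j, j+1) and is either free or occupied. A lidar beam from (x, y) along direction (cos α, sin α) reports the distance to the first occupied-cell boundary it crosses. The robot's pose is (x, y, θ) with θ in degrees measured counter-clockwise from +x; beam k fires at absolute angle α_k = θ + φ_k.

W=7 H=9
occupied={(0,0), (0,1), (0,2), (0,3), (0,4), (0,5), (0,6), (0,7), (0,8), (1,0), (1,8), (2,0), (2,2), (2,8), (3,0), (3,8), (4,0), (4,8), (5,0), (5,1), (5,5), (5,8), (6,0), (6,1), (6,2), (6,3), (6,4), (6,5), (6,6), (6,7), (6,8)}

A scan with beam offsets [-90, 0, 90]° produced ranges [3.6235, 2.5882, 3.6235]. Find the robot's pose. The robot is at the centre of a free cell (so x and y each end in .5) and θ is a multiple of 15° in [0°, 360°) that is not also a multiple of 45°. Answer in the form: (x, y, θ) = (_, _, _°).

(x, y, θ) = (3.5, 4.5, 195°)

The pose lattice has 32·16 = 512 candidates. Test each by forward raycasting.
  (1.5, 2.5, 30°): beam 1 = 1.7321 ≠ 3.6235 ✗
  (5.5, 4.5, 210°): beam 1 = 0.5774 ≠ 3.6235 ✗
  (4.5, 5.5, 300°): beam 1 = 4.0415 ≠ 3.6235 ✗
  (3.5, 1.5, 30°): beam 1 = 0.5774 ≠ 3.6235 ✗
  …
  (3.5, 4.5, 195°): r_1=3.6235, r_2=2.5882, r_3=3.6235 — all match ✓
Unique over the lattice → pose = (3.5, 4.5, 195°).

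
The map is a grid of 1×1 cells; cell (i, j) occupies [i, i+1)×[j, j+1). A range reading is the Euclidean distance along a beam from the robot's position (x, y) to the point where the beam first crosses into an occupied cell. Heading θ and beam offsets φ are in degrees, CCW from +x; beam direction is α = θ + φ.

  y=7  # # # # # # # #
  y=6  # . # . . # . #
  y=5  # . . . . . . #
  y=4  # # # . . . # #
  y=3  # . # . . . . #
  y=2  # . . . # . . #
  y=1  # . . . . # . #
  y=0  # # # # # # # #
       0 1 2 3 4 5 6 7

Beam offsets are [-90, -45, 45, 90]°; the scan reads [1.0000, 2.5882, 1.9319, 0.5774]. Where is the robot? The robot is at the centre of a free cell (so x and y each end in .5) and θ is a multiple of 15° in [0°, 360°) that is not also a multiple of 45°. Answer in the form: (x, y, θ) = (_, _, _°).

The pose lattice has 28·16 = 448 candidates. Test each by forward raycasting.
  (1.5, 1.5, 150°): beam 1 = 1.7321 ≠ 1.0000 ✗
  (2.5, 2.5, 105°): beam 1 = 1.5529 ≠ 1.0000 ✗
  (1.5, 1.5, 255°): beam 1 = 0.5176 ≠ 1.0000 ✗
  …
  (1.5, 1.5, 60°): r_1=1.0000, r_2=2.5882, r_3=1.9319, r_4=0.5774 — all match ✓
Unique over the lattice → pose = (1.5, 1.5, 60°).

(x, y, θ) = (1.5, 1.5, 60°)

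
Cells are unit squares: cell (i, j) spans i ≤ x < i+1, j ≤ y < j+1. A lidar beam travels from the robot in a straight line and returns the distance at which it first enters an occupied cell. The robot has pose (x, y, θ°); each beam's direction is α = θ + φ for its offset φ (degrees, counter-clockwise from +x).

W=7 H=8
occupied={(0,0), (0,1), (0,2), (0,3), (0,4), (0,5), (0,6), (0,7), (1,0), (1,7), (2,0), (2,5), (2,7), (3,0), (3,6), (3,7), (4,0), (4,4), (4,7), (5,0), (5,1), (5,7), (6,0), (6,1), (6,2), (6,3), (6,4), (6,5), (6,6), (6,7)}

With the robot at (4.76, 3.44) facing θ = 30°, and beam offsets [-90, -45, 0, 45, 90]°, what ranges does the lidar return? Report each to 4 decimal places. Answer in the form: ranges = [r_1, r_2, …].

ranges = [1.6628, 1.2837, 1.4318, 0.5798, 0.6466]

beam 1: φ=-90°, α=300°
  direction (0.5000, -0.8660); cell (4,3); t to first gridline: x 0.4800, y 0.5081 (then +2.0000 / +1.1547)
    (5,3) via x @ 0.4800
    (5,2) via y @ 0.5081
    (5,1) via y @ 1.6628  # hit
  → r_1 = 1.6628
beam 2: φ=-45°, α=345°
  direction (0.9659, -0.2588); cell (4,3); t to first gridline: x 0.2485, y 1.7000 (then +1.0353 / +3.8637)
    (5,3) via x @ 0.2485
    (6,3) via x @ 1.2837  # hit
  → r_2 = 1.2837
beam 3: φ=0°, α=30°
  direction (0.8660, 0.5000); cell (4,3); t to first gridline: x 0.2771, y 1.1200 (then +1.1547 / +2.0000)
    (5,3) via x @ 0.2771
    (5,4) via y @ 1.1200
    (6,4) via x @ 1.4318  # hit
  → r_3 = 1.4318
beam 4: φ=45°, α=75°
  direction (0.2588, 0.9659); cell (4,3); t to first gridline: x 0.9273, y 0.5798 (then +3.8637 / +1.0353)
    (4,4) via y @ 0.5798  # hit
  → r_4 = 0.5798
beam 5: φ=90°, α=120°
  direction (-0.5000, 0.8660); cell (4,3); t to first gridline: x 1.5200, y 0.6466 (then +2.0000 / +1.1547)
    (4,4) via y @ 0.6466  # hit
  → r_5 = 0.6466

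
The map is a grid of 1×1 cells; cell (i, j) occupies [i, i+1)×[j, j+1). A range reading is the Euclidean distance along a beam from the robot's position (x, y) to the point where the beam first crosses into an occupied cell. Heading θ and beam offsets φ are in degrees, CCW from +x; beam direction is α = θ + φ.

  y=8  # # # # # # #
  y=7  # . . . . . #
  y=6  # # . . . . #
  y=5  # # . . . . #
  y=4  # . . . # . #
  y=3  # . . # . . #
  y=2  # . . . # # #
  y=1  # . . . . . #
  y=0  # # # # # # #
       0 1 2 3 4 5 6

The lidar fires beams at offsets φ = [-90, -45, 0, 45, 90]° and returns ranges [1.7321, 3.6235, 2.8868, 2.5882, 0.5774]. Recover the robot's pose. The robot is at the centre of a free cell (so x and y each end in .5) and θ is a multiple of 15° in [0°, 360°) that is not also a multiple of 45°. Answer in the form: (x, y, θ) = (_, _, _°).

The pose lattice has 29·16 = 464 candidates. Test each by forward raycasting.
  (2.5, 7.5, 120°): beam 1 = 1.0000 ≠ 1.7321 ✗
  (5.5, 3.5, 120°): beam 1 = 0.5774 ≠ 1.7321 ✗
  (5.5, 5.5, 75°): beam 1 = 0.5176 ≠ 1.7321 ✗
  (1.5, 1.5, 165°): beam 1 = 6.7293 ≠ 1.7321 ✗
  …
  (2.5, 5.5, 60°): r_1=1.7321, r_2=3.6235, r_3=2.8868, r_4=2.5882, r_5=0.5774 — all match ✓
Unique over the lattice → pose = (2.5, 5.5, 60°).

(x, y, θ) = (2.5, 5.5, 60°)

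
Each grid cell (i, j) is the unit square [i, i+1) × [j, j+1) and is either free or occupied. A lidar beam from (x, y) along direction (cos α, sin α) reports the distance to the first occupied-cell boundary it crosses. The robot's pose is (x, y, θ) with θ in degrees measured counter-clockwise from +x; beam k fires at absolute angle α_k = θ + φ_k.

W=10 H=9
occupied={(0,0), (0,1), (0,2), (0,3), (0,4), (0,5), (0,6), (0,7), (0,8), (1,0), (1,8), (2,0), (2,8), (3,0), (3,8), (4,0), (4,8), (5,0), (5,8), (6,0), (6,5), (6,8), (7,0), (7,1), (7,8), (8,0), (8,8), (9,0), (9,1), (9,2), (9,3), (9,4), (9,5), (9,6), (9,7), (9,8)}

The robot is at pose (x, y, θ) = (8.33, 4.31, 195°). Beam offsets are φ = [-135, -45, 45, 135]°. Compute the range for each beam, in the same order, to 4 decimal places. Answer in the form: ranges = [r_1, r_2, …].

ranges = [1.3400, 1.5358, 3.8221, 0.7736]

beam 1: φ=-135°, α=60°
  dir = (cos 60°, sin 60°) = (0.5000, 0.8660); from cell (8,4)
  next x-line at t=1.3400, next y-line at t=0.7967; Δt_x=2.0000, Δt_y=1.1547
    y: enter (8,5) at t=0.7967
    x: enter (9,5) at t=1.3400 ← occupied
  → r_1 = 1.3400
beam 2: φ=-45°, α=150°
  dir = (cos 150°, sin 150°) = (-0.8660, 0.5000); from cell (8,4)
  next x-line at t=0.3811, next y-line at t=1.3800; Δt_x=1.1547, Δt_y=2.0000
    x: enter (7,4) at t=0.3811
    y: enter (7,5) at t=1.3800
    x: enter (6,5) at t=1.5358 ← occupied
  → r_2 = 1.5358
beam 3: φ=45°, α=240°
  dir = (cos 240°, sin 240°) = (-0.5000, -0.8660); from cell (8,4)
  next x-line at t=0.6600, next y-line at t=0.3580; Δt_x=2.0000, Δt_y=1.1547
    y: enter (8,3) at t=0.3580
    x: enter (7,3) at t=0.6600
    y: enter (7,2) at t=1.5127
    x: enter (6,2) at t=2.6600
    y: enter (6,1) at t=2.6674
    y: enter (6,0) at t=3.8221 ← occupied
  → r_3 = 3.8221
beam 4: φ=135°, α=330°
  dir = (cos 330°, sin 330°) = (0.8660, -0.5000); from cell (8,4)
  next x-line at t=0.7736, next y-line at t=0.6200; Δt_x=1.1547, Δt_y=2.0000
    y: enter (8,3) at t=0.6200
    x: enter (9,3) at t=0.7736 ← occupied
  → r_4 = 0.7736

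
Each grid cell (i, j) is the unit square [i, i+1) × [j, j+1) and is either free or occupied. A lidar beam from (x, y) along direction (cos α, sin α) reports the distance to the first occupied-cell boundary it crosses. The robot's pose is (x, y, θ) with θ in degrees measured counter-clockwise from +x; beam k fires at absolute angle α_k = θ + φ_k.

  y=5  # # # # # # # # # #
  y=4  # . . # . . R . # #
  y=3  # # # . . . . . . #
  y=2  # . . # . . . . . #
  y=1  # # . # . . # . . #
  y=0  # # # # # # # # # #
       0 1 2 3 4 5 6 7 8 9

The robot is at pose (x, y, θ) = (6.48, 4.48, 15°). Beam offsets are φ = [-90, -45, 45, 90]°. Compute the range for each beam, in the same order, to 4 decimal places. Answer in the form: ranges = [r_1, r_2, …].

beam 1: φ=-90°, α=285°
  cosα=0.2588 sinα=-0.9659 | (6,4) | tMaxX 2.0091 tMaxY 0.4969 | tΔX 3.8637 tΔY 1.0353
    t=0.4969 [y] (6,3)
    t=1.5322 [y] (6,2)
    t=2.0091 [x] (7,2)
    t=2.5675 [y] (7,1)
    t=3.6028 [y] (7,0) — stop
  → r_1 = 3.6028
beam 2: φ=-45°, α=330°
  cosα=0.8660 sinα=-0.5000 | (6,4) | tMaxX 0.6004 tMaxY 0.9600 | tΔX 1.1547 tΔY 2.0000
    t=0.6004 [x] (7,4)
    t=0.9600 [y] (7,3)
    t=1.7551 [x] (8,3)
    t=2.9098 [x] (9,3) — stop
  → r_2 = 2.9098
beam 3: φ=45°, α=60°
  cosα=0.5000 sinα=0.8660 | (6,4) | tMaxX 1.0400 tMaxY 0.6004 | tΔX 2.0000 tΔY 1.1547
    t=0.6004 [y] (6,5) — stop
  → r_3 = 0.6004
beam 4: φ=90°, α=105°
  cosα=-0.2588 sinα=0.9659 | (6,4) | tMaxX 1.8546 tMaxY 0.5383 | tΔX 3.8637 tΔY 1.0353
    t=0.5383 [y] (6,5) — stop
  → r_4 = 0.5383

ranges = [3.6028, 2.9098, 0.6004, 0.5383]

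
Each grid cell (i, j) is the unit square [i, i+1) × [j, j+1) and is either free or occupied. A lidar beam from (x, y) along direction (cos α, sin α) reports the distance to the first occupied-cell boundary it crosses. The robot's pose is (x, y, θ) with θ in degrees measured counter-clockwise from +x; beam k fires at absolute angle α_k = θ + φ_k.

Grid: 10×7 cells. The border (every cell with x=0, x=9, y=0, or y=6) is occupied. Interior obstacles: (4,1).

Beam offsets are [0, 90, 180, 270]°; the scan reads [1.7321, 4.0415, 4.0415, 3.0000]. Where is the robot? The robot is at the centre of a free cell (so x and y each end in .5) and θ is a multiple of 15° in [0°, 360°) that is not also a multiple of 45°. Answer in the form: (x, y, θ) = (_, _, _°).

The pose lattice has 39·16 = 624 candidates. Test each by forward raycasting.
  (4.5, 2.5, 255°): beam 1 = 0.5176 ≠ 1.7321 ✗
  (5.5, 5.5, 300°): beam 1 = 5.1962 ≠ 1.7321 ✗
  (3.5, 2.5, 15°): beam 1 = 5.6940 ≠ 1.7321 ✗
  (1.5, 5.5, 255°): beam 1 = 1.9319 ≠ 1.7321 ✗
  (1.5, 2.5, 165°): beam 1 = 0.5176 ≠ 1.7321 ✗
  …
  (4.5, 4.5, 120°): r_1=1.7321, r_2=4.0415, r_3=4.0415, r_4=3.0000 — all match ✓
Only this pose fits every beam.

(x, y, θ) = (4.5, 4.5, 120°)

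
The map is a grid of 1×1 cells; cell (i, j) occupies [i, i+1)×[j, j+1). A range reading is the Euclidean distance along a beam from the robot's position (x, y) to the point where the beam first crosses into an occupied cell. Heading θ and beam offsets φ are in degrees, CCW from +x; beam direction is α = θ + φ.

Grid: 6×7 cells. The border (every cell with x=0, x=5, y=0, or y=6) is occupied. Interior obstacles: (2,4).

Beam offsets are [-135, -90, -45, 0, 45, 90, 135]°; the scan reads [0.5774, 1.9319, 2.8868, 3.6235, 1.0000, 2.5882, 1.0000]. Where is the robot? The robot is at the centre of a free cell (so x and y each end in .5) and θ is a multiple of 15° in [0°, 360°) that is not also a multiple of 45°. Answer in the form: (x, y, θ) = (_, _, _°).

(x, y, θ) = (1.5, 3.5, 345°)

The pose lattice has 19·16 = 304 candidates. Test each by forward raycasting.
  (1.5, 2.5, 105°): beam 1 = 3.0000 ≠ 0.5774 ✗
  (2.5, 2.5, 255°): beam 1 = 3.0000 ≠ 0.5774 ✗
  (2.5, 3.5, 75°): beam 1 = 2.8868 ≠ 0.5774 ✗
  …
  (1.5, 3.5, 345°): r_1=0.5774, r_2=1.9319, r_3=2.8868, r_4=3.6235, r_5=1.0000, r_6=2.5882, r_7=1.0000 — all match ✓
Unique over the lattice → pose = (1.5, 3.5, 345°).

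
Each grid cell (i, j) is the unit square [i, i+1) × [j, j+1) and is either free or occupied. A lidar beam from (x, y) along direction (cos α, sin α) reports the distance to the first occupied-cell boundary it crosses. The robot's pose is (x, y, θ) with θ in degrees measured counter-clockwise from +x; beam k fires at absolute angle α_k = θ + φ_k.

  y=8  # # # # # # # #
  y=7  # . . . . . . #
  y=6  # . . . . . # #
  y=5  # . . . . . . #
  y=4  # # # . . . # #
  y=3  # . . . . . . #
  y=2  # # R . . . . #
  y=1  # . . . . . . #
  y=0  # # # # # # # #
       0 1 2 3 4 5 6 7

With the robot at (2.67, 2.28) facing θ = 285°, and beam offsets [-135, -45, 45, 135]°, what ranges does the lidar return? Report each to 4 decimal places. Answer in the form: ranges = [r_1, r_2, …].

beam 1: φ=-135°, α=150°
  direction (-0.8660, 0.5000); cell (2,2); t to first gridline: x 0.7736, y 1.4400 (then +1.1547 / +2.0000)
    (1,2) via x @ 0.7736  # hit
  → r_1 = 0.7736
beam 2: φ=-45°, α=240°
  direction (-0.5000, -0.8660); cell (2,2); t to first gridline: x 1.3400, y 0.3233 (then +2.0000 / +1.1547)
    (2,1) via y @ 0.3233
    (1,1) via x @ 1.3400
    (1,0) via y @ 1.4780  # hit
  → r_2 = 1.4780
beam 3: φ=45°, α=330°
  direction (0.8660, -0.5000); cell (2,2); t to first gridline: x 0.3811, y 0.5600 (then +1.1547 / +2.0000)
    (3,2) via x @ 0.3811
    (3,1) via y @ 0.5600
    (4,1) via x @ 1.5358
    (4,0) via y @ 2.5600  # hit
  → r_3 = 2.5600
beam 4: φ=135°, α=60°
  direction (0.5000, 0.8660); cell (2,2); t to first gridline: x 0.6600, y 0.8314 (then +2.0000 / +1.1547)
    (3,2) via x @ 0.6600
    (3,3) via y @ 0.8314
    (3,4) via y @ 1.9861
    (4,4) via x @ 2.6600
    (4,5) via y @ 3.1408
    (4,6) via y @ 4.2955
    (5,6) via x @ 4.6600
    (5,7) via y @ 5.4502
    (5,8) via y @ 6.6049  # hit
  → r_4 = 6.6049

ranges = [0.7736, 1.4780, 2.5600, 6.6049]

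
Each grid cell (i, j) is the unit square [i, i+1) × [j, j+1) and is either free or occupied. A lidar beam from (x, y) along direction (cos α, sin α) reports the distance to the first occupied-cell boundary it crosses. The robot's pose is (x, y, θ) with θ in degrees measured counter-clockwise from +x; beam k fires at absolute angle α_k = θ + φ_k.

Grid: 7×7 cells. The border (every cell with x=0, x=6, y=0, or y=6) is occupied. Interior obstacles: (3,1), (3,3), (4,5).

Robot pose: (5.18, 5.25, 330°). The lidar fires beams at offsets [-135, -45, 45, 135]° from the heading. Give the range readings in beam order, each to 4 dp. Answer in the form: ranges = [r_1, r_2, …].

beam 1: φ=-135°, α=195°
  dir = (cos 195°, sin 195°) = (-0.9659, -0.2588); from cell (5,5)
  next x-line at t=0.1863, next y-line at t=0.9659; Δt_x=1.0353, Δt_y=3.8637
    x: enter (4,5) at t=0.1863 ← occupied
  → r_1 = 0.1863
beam 2: φ=-45°, α=285°
  dir = (cos 285°, sin 285°) = (0.2588, -0.9659); from cell (5,5)
  next x-line at t=3.1682, next y-line at t=0.2588; Δt_x=3.8637, Δt_y=1.0353
    y: enter (5,4) at t=0.2588
    y: enter (5,3) at t=1.2941
    y: enter (5,2) at t=2.3294
    x: enter (6,2) at t=3.1682 ← occupied
  → r_2 = 3.1682
beam 3: φ=45°, α=15°
  dir = (cos 15°, sin 15°) = (0.9659, 0.2588); from cell (5,5)
  next x-line at t=0.8489, next y-line at t=2.8978; Δt_x=1.0353, Δt_y=3.8637
    x: enter (6,5) at t=0.8489 ← occupied
  → r_3 = 0.8489
beam 4: φ=135°, α=105°
  dir = (cos 105°, sin 105°) = (-0.2588, 0.9659); from cell (5,5)
  next x-line at t=0.6955, next y-line at t=0.7765; Δt_x=3.8637, Δt_y=1.0353
    x: enter (4,5) at t=0.6955 ← occupied
  → r_4 = 0.6955

ranges = [0.1863, 3.1682, 0.8489, 0.6955]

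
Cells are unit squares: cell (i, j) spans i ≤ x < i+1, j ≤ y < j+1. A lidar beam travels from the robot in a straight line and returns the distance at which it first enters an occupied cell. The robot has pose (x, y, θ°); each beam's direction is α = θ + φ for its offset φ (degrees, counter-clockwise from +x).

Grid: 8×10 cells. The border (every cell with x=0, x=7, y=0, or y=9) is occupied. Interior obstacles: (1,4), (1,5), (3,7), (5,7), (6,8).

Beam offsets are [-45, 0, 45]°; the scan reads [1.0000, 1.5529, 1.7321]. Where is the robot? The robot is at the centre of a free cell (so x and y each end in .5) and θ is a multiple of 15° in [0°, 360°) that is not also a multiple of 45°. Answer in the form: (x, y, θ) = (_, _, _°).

The pose lattice has 43·16 = 688 candidates. Test each by forward raycasting.
  (6.5, 1.5, 330°): beam 1 = 0.5176 ≠ 1.0000 ✗
  (3.5, 4.5, 165°): beam 1 = 5.0000 ≠ 1.0000 ✗
  (3.5, 3.5, 210°): beam 1 = 1.9319 ≠ 1.0000 ✗
  …
  (2.5, 3.5, 165°): r_1=1.0000, r_2=1.5529, r_3=1.7321 — all match ✓
Unique over the lattice → pose = (2.5, 3.5, 165°).

(x, y, θ) = (2.5, 3.5, 165°)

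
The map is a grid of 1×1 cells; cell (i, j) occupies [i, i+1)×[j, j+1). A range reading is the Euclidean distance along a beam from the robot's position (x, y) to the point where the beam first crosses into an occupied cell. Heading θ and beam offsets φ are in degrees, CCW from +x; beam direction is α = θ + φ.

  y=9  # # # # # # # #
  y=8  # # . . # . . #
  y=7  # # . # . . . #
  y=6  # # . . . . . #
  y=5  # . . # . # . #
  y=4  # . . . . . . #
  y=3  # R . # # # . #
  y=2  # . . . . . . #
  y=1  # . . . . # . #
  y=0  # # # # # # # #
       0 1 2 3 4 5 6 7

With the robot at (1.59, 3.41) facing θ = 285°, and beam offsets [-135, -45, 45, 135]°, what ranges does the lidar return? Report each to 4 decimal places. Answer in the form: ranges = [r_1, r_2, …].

ranges = [0.6813, 1.1800, 3.9375, 2.8200]

beam 1: φ=-135°, α=150°
  cosα=-0.8660 sinα=0.5000 | (1,3) | tMaxX 0.6813 tMaxY 1.1800 | tΔX 1.1547 tΔY 2.0000
    t=0.6813 [x] (0,3) — stop
  → r_1 = 0.6813
beam 2: φ=-45°, α=240°
  cosα=-0.5000 sinα=-0.8660 | (1,3) | tMaxX 1.1800 tMaxY 0.4734 | tΔX 2.0000 tΔY 1.1547
    t=0.4734 [y] (1,2)
    t=1.1800 [x] (0,2) — stop
  → r_2 = 1.1800
beam 3: φ=45°, α=330°
  cosα=0.8660 sinα=-0.5000 | (1,3) | tMaxX 0.4734 tMaxY 0.8200 | tΔX 1.1547 tΔY 2.0000
    t=0.4734 [x] (2,3)
    t=0.8200 [y] (2,2)
    t=1.6281 [x] (3,2)
    t=2.7828 [x] (4,2)
    t=2.8200 [y] (4,1)
    t=3.9375 [x] (5,1) — stop
  → r_3 = 3.9375
beam 4: φ=135°, α=60°
  cosα=0.5000 sinα=0.8660 | (1,3) | tMaxX 0.8200 tMaxY 0.6813 | tΔX 2.0000 tΔY 1.1547
    t=0.6813 [y] (1,4)
    t=0.8200 [x] (2,4)
    t=1.8360 [y] (2,5)
    t=2.8200 [x] (3,5) — stop
  → r_4 = 2.8200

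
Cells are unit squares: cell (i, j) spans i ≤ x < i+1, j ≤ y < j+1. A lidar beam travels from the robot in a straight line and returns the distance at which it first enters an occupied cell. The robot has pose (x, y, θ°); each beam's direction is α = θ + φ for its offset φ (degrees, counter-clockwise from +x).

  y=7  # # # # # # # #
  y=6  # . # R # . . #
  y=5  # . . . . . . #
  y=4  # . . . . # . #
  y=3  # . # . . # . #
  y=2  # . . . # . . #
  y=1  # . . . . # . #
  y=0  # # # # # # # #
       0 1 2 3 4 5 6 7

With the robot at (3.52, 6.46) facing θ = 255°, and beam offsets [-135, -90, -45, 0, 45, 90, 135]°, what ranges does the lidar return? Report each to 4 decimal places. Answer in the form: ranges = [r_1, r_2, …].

ranges = [0.6235, 0.5383, 0.6004, 2.5468, 2.9600, 0.4969, 0.5543]

beam 1: φ=-135°, α=120°
  direction (-0.5000, 0.8660); cell (3,6); t to first gridline: x 1.0400, y 0.6235 (then +2.0000 / +1.1547)
    (3,7) via y @ 0.6235  # hit
  → r_1 = 0.6235
beam 2: φ=-90°, α=165°
  direction (-0.9659, 0.2588); cell (3,6); t to first gridline: x 0.5383, y 2.0864 (then +1.0353 / +3.8637)
    (2,6) via x @ 0.5383  # hit
  → r_2 = 0.5383
beam 3: φ=-45°, α=210°
  direction (-0.8660, -0.5000); cell (3,6); t to first gridline: x 0.6004, y 0.9200 (then +1.1547 / +2.0000)
    (2,6) via x @ 0.6004  # hit
  → r_3 = 0.6004
beam 4: φ=0°, α=255°
  direction (-0.2588, -0.9659); cell (3,6); t to first gridline: x 2.0091, y 0.4762 (then +3.8637 / +1.0353)
    (3,5) via y @ 0.4762
    (3,4) via y @ 1.5115
    (2,4) via x @ 2.0091
    (2,3) via y @ 2.5468  # hit
  → r_4 = 2.5468
beam 5: φ=45°, α=300°
  direction (0.5000, -0.8660); cell (3,6); t to first gridline: x 0.9600, y 0.5312 (then +2.0000 / +1.1547)
    (3,5) via y @ 0.5312
    (4,5) via x @ 0.9600
    (4,4) via y @ 1.6859
    (4,3) via y @ 2.8406
    (5,3) via x @ 2.9600  # hit
  → r_5 = 2.9600
beam 6: φ=90°, α=345°
  direction (0.9659, -0.2588); cell (3,6); t to first gridline: x 0.4969, y 1.7773 (then +1.0353 / +3.8637)
    (4,6) via x @ 0.4969  # hit
  → r_6 = 0.4969
beam 7: φ=135°, α=30°
  direction (0.8660, 0.5000); cell (3,6); t to first gridline: x 0.5543, y 1.0800 (then +1.1547 / +2.0000)
    (4,6) via x @ 0.5543  # hit
  → r_7 = 0.5543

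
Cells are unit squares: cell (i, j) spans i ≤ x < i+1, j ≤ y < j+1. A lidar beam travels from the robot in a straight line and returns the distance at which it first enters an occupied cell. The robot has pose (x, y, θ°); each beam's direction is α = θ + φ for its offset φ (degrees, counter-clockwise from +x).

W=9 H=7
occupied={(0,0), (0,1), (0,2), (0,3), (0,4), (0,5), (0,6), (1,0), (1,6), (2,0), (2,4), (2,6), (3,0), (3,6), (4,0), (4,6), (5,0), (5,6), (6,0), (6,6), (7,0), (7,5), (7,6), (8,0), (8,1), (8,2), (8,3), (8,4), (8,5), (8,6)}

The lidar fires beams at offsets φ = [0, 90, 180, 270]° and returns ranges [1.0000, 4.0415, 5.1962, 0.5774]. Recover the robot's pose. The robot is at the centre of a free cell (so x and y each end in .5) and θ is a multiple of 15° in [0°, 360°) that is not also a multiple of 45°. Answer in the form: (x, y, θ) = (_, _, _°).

Candidates: 33 free-cell centres × 16 headings = 528 poses. Raycast each; keep the one whose scan matches to 4 dp.
  (1.5, 4.5, 210°): beam 1 = 0.5774 ≠ 1.0000 ✗
  (7.5, 3.5, 330°): beam 1 = 0.5774 ≠ 1.0000 ✗
  (5.5, 5.5, 285°): beam 1 = 4.6587 ≠ 1.0000 ✗
  …
  (5.5, 1.5, 330°): r_1=1.0000, r_2=4.0415, r_3=5.1962, r_4=0.5774 — all match ✓
No second candidate reproduces the full scan.

(x, y, θ) = (5.5, 1.5, 330°)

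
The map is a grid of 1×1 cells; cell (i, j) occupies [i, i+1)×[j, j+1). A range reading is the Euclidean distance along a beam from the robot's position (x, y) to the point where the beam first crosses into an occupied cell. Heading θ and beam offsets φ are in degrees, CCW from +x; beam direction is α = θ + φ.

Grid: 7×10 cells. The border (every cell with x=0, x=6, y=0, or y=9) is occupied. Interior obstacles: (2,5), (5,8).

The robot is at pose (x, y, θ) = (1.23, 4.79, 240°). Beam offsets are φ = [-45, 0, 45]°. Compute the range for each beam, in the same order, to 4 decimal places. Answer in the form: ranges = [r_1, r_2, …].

ranges = [0.2381, 0.4600, 3.9237]

beam 1: φ=-45°, α=195°
  direction (-0.9659, -0.2588); cell (1,4); t to first gridline: x 0.2381, y 3.0523 (then +1.0353 / +3.8637)
    (0,4) via x @ 0.2381  # hit
  → r_1 = 0.2381
beam 2: φ=0°, α=240°
  direction (-0.5000, -0.8660); cell (1,4); t to first gridline: x 0.4600, y 0.9122 (then +2.0000 / +1.1547)
    (0,4) via x @ 0.4600  # hit
  → r_2 = 0.4600
beam 3: φ=45°, α=285°
  direction (0.2588, -0.9659); cell (1,4); t to first gridline: x 2.9751, y 0.8179 (then +3.8637 / +1.0353)
    (1,3) via y @ 0.8179
    (1,2) via y @ 1.8531
    (1,1) via y @ 2.8884
    (2,1) via x @ 2.9751
    (2,0) via y @ 3.9237  # hit
  → r_3 = 3.9237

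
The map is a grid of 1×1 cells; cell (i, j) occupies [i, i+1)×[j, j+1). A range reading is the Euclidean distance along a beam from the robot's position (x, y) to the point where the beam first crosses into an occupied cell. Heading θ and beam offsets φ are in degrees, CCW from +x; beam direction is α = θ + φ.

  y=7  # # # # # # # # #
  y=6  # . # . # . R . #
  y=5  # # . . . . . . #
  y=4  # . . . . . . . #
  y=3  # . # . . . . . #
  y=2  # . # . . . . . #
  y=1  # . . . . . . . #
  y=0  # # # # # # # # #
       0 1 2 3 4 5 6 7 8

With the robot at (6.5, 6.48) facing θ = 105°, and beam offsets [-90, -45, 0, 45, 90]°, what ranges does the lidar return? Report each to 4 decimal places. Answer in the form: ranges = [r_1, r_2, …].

beam 1: φ=-90°, α=15°
  dir = (cos 15°, sin 15°) = (0.9659, 0.2588); from cell (6,6)
  next x-line at t=0.5176, next y-line at t=2.0091; Δt_x=1.0353, Δt_y=3.8637
    x: enter (7,6) at t=0.5176
    x: enter (8,6) at t=1.5529 ← occupied
  → r_1 = 1.5529
beam 2: φ=-45°, α=60°
  dir = (cos 60°, sin 60°) = (0.5000, 0.8660); from cell (6,6)
  next x-line at t=1.0000, next y-line at t=0.6004; Δt_x=2.0000, Δt_y=1.1547
    y: enter (6,7) at t=0.6004 ← occupied
  → r_2 = 0.6004
beam 3: φ=0°, α=105°
  dir = (cos 105°, sin 105°) = (-0.2588, 0.9659); from cell (6,6)
  next x-line at t=1.9319, next y-line at t=0.5383; Δt_x=3.8637, Δt_y=1.0353
    y: enter (6,7) at t=0.5383 ← occupied
  → r_3 = 0.5383
beam 4: φ=45°, α=150°
  dir = (cos 150°, sin 150°) = (-0.8660, 0.5000); from cell (6,6)
  next x-line at t=0.5774, next y-line at t=1.0400; Δt_x=1.1547, Δt_y=2.0000
    x: enter (5,6) at t=0.5774
    y: enter (5,7) at t=1.0400 ← occupied
  → r_4 = 1.0400
beam 5: φ=90°, α=195°
  dir = (cos 195°, sin 195°) = (-0.9659, -0.2588); from cell (6,6)
  next x-line at t=0.5176, next y-line at t=1.8546; Δt_x=1.0353, Δt_y=3.8637
    x: enter (5,6) at t=0.5176
    x: enter (4,6) at t=1.5529 ← occupied
  → r_5 = 1.5529

ranges = [1.5529, 0.6004, 0.5383, 1.0400, 1.5529]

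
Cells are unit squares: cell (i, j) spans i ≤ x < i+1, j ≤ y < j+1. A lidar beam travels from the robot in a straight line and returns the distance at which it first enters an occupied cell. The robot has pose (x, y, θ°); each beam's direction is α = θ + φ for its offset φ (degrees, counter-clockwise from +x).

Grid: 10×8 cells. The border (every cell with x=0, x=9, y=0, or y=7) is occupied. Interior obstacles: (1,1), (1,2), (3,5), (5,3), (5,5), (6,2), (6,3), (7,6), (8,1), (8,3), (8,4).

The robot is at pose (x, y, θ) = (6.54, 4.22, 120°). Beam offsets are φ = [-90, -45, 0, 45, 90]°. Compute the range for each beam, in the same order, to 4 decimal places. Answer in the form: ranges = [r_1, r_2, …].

ranges = [2.8406, 1.8428, 1.0800, 3.0137, 0.4400]

beam 1: φ=-90°, α=30°
  cosα=0.8660 sinα=0.5000 | (6,4) | tMaxX 0.5312 tMaxY 1.5600 | tΔX 1.1547 tΔY 2.0000
    t=0.5312 [x] (7,4)
    t=1.5600 [y] (7,5)
    t=1.6859 [x] (8,5)
    t=2.8406 [x] (9,5) — stop
  → r_1 = 2.8406
beam 2: φ=-45°, α=75°
  cosα=0.2588 sinα=0.9659 | (6,4) | tMaxX 1.7773 tMaxY 0.8075 | tΔX 3.8637 tΔY 1.0353
    t=0.8075 [y] (6,5)
    t=1.7773 [x] (7,5)
    t=1.8428 [y] (7,6) — stop
  → r_2 = 1.8428
beam 3: φ=0°, α=120°
  cosα=-0.5000 sinα=0.8660 | (6,4) | tMaxX 1.0800 tMaxY 0.9007 | tΔX 2.0000 tΔY 1.1547
    t=0.9007 [y] (6,5)
    t=1.0800 [x] (5,5) — stop
  → r_3 = 1.0800
beam 4: φ=45°, α=165°
  cosα=-0.9659 sinα=0.2588 | (6,4) | tMaxX 0.5590 tMaxY 3.0137 | tΔX 1.0353 tΔY 3.8637
    t=0.5590 [x] (5,4)
    t=1.5943 [x] (4,4)
    t=2.6296 [x] (3,4)
    t=3.0137 [y] (3,5) — stop
  → r_4 = 3.0137
beam 5: φ=90°, α=210°
  cosα=-0.8660 sinα=-0.5000 | (6,4) | tMaxX 0.6235 tMaxY 0.4400 | tΔX 1.1547 tΔY 2.0000
    t=0.4400 [y] (6,3) — stop
  → r_5 = 0.4400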